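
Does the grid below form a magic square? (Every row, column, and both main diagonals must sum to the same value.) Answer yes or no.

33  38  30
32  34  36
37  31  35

No — row 3 sums to 103 but row 2 sums to 102.

Row 1: 33 + 38 + 30 = 101.
Row 2: 32 + 34 + 36 = 102.
Row 3: 37 + 31 + 35 = 103.
Column 1: 33 + 32 + 37 = 102.
Column 2: 38 + 34 + 31 = 103.
Column 3: 30 + 36 + 35 = 101.
Main diagonal: 33 + 34 + 35 = 102.
Anti-diagonal: 30 + 34 + 37 = 101.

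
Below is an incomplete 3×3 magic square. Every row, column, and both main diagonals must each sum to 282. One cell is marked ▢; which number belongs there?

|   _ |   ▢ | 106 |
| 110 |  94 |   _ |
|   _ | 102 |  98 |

Row 2: 110 + 94 + ? = 282, so (2,3) = 78.
Row 3 needs 282; the known cells sum to 200, so (3,1) = 82.
Column 1 must total 282; the given cells sum to 192, so (1,1) = 90.
Column 2 needs 282; the known cells sum to 196, so (1,2) = 86.

86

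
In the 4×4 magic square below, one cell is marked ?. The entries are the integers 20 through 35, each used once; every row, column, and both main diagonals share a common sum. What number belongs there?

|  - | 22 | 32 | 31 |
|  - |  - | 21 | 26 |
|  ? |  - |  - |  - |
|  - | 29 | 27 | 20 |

23

The entries are 20 through 35, which sum to 440, so each line sums to 440/4 = 110.
From row 1, 110 − (22 + 32 + 31) gives (1,1) = 25.
The remaining cell in row 4 is (4,1) = 110 − 76 = 34.
Column 3: 32 + 21 + 27 + ? = 110, so (3,3) = 30.
Using column 4: 31 + 26 + 20 + ? → (3,4) = 110 − 77 = 33.
Main diagonal must total 110; the given cells sum to 75, so (2,2) = 35.
The remaining cell in anti-diagonal is (3,2) = 110 − 86 = 24.
Using row 2: 35 + 21 + 26 + ? → (2,1) = 110 − 82 = 28.
Row 3 must total 110; the given cells sum to 87, so (3,1) = 23.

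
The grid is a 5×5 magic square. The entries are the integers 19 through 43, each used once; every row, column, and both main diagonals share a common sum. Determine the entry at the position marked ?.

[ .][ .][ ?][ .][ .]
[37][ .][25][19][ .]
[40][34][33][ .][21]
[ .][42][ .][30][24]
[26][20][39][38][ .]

The entries are 19 through 43, which sum to 775, so each line sums to 775/5 = 155.
Row 3 must total 155; the given cells sum to 128, so (3,4) = 27.
From row 5, 155 − (26 + 20 + 39 + 38) gives (5,5) = 32.
Column 4 must total 155; the given cells sum to 114, so (1,4) = 41.
Anti-diagonal: 19 + 33 + 42 + 26 + ? = 155, so (1,5) = 35.
Column 5: 35 + 21 + 24 + 32 + ? = 155, so (2,5) = 43.
Row 2 needs 155; the known cells sum to 124, so (2,2) = 31.
Column 2 needs 155; the known cells sum to 127, so (1,2) = 28.
Main diagonal needs 155; the known cells sum to 126, so (1,1) = 29.
Row 1 must total 155; the given cells sum to 133, so (1,3) = 22.

22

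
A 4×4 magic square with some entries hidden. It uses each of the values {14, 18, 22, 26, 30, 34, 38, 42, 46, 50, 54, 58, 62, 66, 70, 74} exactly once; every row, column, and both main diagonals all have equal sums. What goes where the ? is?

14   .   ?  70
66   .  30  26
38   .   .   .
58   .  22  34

50

The 16 entries sum to 704, so each line sums to 704/4 = 176.
Row 2 needs 176; the known cells sum to 122, so (2,2) = 54.
Row 4: 58 + 22 + 34 + ? = 176, so (4,2) = 62.
Column 4 must total 176; the given cells sum to 130, so (3,4) = 46.
From main diagonal, 176 − (14 + 54 + 34) gives (3,3) = 74.
The remaining cell in anti-diagonal is (3,2) = 176 − 158 = 18.
Column 2 needs 176; the known cells sum to 134, so (1,2) = 42.
The remaining cell in column 3 is (1,3) = 176 − 126 = 50.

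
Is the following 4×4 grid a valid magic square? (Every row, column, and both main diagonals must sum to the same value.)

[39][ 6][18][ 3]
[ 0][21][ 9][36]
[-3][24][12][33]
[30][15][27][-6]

Row 1: 39 + 6 + 18 + 3 = 66.
Row 2: 0 + 21 + 9 + 36 = 66.
Row 3: -3 + 24 + 12 + 33 = 66.
Row 4: 30 + 15 + 27 + (-6) = 66.
Column 1: 39 + 0 + (-3) + 30 = 66.
Column 2: 6 + 21 + 24 + 15 = 66.
Column 3: 18 + 9 + 12 + 27 = 66.
Column 4: 3 + 36 + 33 + (-6) = 66.
Main diagonal: 39 + 21 + 12 + (-6) = 66.
Anti-diagonal: 3 + 9 + 24 + 30 = 66.
All lines sum to 66.

Yes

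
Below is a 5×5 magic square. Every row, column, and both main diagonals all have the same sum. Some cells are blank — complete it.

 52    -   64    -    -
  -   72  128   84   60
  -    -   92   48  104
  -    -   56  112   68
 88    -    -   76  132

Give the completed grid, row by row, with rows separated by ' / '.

52 108 64 140 96 / 116 72 128 84 60 / 80 136 92 48 104 / 124 100 56 112 68 / 88 44 120 76 132

Main diagonal is already complete: 52 + 72 + 92 + 112 + 132 = 460, so that is the magic constant.
The remaining cell in row 2 is (2,1) = 460 − 344 = 116.
The remaining cell in column 3 is (5,3) = 460 − 340 = 120.
Column 4: 84 + 48 + 112 + 76 + ? = 460, so (1,4) = 140.
The remaining cell in column 5 is (1,5) = 460 − 364 = 96.
From anti-diagonal, 460 − (96 + 84 + 92 + 88) gives (4,2) = 100.
Using row 1: 52 + 64 + 140 + 96 + ? → (1,2) = 460 − 352 = 108.
Row 4 needs 460; the known cells sum to 336, so (4,1) = 124.
Row 5: 88 + 120 + 76 + 132 + ? = 460, so (5,2) = 44.
Column 1 must total 460; the given cells sum to 380, so (3,1) = 80.
Column 2 must total 460; the given cells sum to 324, so (3,2) = 136.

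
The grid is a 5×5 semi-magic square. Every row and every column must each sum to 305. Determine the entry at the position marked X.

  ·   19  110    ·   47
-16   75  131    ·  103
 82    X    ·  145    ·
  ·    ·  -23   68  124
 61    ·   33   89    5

-2

Using row 2: -16 + 75 + 131 + 103 + ? → (2,4) = 305 − 293 = 12.
Using row 5: 61 + 33 + 89 + 5 + ? → (5,2) = 305 − 188 = 117.
Column 3 needs 305; the known cells sum to 251, so (3,3) = 54.
From column 4, 305 − (12 + 145 + 68 + 89) gives (1,4) = -9.
From column 5, 305 − (47 + 103 + 124 + 5) gives (3,5) = 26.
The remaining cell in row 1 is (1,1) = 305 − 167 = 138.
Row 3 needs 305; the known cells sum to 307, so (3,2) = -2.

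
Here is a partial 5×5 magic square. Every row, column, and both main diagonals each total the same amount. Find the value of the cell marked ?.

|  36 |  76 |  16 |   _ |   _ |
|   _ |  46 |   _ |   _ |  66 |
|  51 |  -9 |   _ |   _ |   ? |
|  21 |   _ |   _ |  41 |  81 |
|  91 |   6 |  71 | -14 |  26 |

Row 5 is complete and sums to 180; that is the magic constant.
Column 1: 36 + 51 + 21 + 91 + ? = 180, so (2,1) = -19.
Column 2 needs 180; the known cells sum to 119, so (4,2) = 61.
Using main diagonal: 36 + 46 + 41 + 26 + ? → (3,3) = 180 − 149 = 31.
Row 4: 21 + 61 + 41 + 81 + ? = 180, so (4,3) = -24.
The remaining cell in column 3 is (2,3) = 180 − 94 = 86.
Row 2: -19 + 46 + 86 + 66 + ? = 180, so (2,4) = 1.
Anti-diagonal must total 180; the given cells sum to 184, so (1,5) = -4.
From row 1, 180 − (36 + 76 + 16 + (-4)) gives (1,4) = 56.
Column 4: 56 + 1 + 41 + (-14) + ? = 180, so (3,4) = 96.
Column 5 needs 180; the known cells sum to 169, so (3,5) = 11.

11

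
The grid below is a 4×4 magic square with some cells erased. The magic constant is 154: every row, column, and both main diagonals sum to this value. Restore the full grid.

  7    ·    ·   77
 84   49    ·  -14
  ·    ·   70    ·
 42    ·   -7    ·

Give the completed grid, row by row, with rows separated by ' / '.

7 14 56 77 / 84 49 35 -14 / 21 0 70 63 / 42 91 -7 28

Row 2: 84 + 49 + (-14) + ? = 154, so (2,3) = 35.
From column 1, 154 − (7 + 84 + 42) gives (3,1) = 21.
From column 3, 154 − (35 + 70 + (-7)) gives (1,3) = 56.
The remaining cell in main diagonal is (4,4) = 154 − 126 = 28.
Anti-diagonal: 77 + 35 + 42 + ? = 154, so (3,2) = 0.
Row 1 must total 154; the given cells sum to 140, so (1,2) = 14.
Row 3 needs 154; the known cells sum to 91, so (3,4) = 63.
Using row 4: 42 + (-7) + 28 + ? → (4,2) = 154 − 63 = 91.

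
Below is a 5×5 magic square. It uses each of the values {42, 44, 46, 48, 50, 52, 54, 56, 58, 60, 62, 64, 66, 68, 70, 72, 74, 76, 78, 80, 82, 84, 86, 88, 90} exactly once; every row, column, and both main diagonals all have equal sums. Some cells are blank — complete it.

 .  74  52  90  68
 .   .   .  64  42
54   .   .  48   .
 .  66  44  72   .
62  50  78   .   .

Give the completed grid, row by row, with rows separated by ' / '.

The 25 entries sum to 1650, so each line sums to 1650/5 = 330.
Using row 1: 74 + 52 + 90 + 68 + ? → (1,1) = 330 − 284 = 46.
Column 4: 90 + 64 + 48 + 72 + ? = 330, so (5,4) = 56.
Anti-diagonal: 68 + 64 + 66 + 62 + ? = 330, so (3,3) = 70.
The remaining cell in row 5 is (5,5) = 330 − 246 = 84.
The remaining cell in column 3 is (2,3) = 330 − 244 = 86.
The remaining cell in main diagonal is (2,2) = 330 − 272 = 58.
Row 2 must total 330; the given cells sum to 250, so (2,1) = 80.
Column 1 needs 330; the known cells sum to 242, so (4,1) = 88.
Column 2 must total 330; the given cells sum to 248, so (3,2) = 82.
Row 3 needs 330; the known cells sum to 254, so (3,5) = 76.
From row 4, 330 − (88 + 66 + 44 + 72) gives (4,5) = 60.

46 74 52 90 68 / 80 58 86 64 42 / 54 82 70 48 76 / 88 66 44 72 60 / 62 50 78 56 84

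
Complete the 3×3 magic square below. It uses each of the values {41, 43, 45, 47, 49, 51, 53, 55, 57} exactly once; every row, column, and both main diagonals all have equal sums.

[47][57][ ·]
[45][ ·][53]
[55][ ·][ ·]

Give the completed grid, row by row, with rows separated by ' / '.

47 57 43 / 45 49 53 / 55 41 51

The 9 entries sum to 441, so each line sums to 441/3 = 147.
From row 1, 147 − (47 + 57) gives (1,3) = 43.
The remaining cell in row 2 is (2,2) = 147 − 98 = 49.
Column 2: 57 + 49 + ? = 147, so (3,2) = 41.
The remaining cell in column 3 is (3,3) = 147 − 96 = 51.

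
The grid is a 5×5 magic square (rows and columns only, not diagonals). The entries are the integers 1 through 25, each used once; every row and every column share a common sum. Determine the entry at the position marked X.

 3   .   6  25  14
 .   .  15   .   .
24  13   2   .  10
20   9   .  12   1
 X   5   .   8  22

11

The entries are 1 through 25, which sum to 325, so each line sums to 325/5 = 65.
The remaining cell in row 1 is (1,2) = 65 − 48 = 17.
Using row 3: 24 + 13 + 2 + 10 + ? → (3,4) = 65 − 49 = 16.
Using row 4: 20 + 9 + 12 + 1 + ? → (4,3) = 65 − 42 = 23.
Column 2: 17 + 13 + 9 + 5 + ? = 65, so (2,2) = 21.
Using column 3: 6 + 15 + 2 + 23 + ? → (5,3) = 65 − 46 = 19.
Column 4 must total 65; the given cells sum to 61, so (2,4) = 4.
The remaining cell in column 5 is (2,5) = 65 − 47 = 18.
The remaining cell in row 2 is (2,1) = 65 − 58 = 7.
From row 5, 65 − (5 + 19 + 8 + 22) gives (5,1) = 11.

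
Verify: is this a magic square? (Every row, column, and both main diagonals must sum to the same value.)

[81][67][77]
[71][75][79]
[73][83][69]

Yes

Row 1: 81 + 67 + 77 = 225.
Row 2: 71 + 75 + 79 = 225.
Row 3: 73 + 83 + 69 = 225.
Column 1: 81 + 71 + 73 = 225.
Column 2: 67 + 75 + 83 = 225.
Column 3: 77 + 79 + 69 = 225.
Main diagonal: 81 + 75 + 69 = 225.
Anti-diagonal: 77 + 75 + 73 = 225.
All lines sum to 225.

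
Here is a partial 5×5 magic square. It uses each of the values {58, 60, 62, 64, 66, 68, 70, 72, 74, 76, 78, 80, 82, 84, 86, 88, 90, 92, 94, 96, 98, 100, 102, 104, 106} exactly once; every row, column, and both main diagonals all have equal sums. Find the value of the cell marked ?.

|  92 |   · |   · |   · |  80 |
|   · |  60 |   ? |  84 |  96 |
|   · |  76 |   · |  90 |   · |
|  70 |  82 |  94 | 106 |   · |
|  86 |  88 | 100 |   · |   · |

72

The 25 entries sum to 2050, so each line sums to 2050/5 = 410.
Row 4 needs 410; the known cells sum to 352, so (4,5) = 58.
From column 2, 410 − (60 + 76 + 82 + 88) gives (1,2) = 104.
Using anti-diagonal: 80 + 84 + 82 + 86 + ? → (3,3) = 410 − 332 = 78.
Main diagonal needs 410; the known cells sum to 336, so (5,5) = 74.
Row 5 must total 410; the given cells sum to 348, so (5,4) = 62.
From column 4, 410 − (84 + 90 + 106 + 62) gives (1,4) = 68.
Using column 5: 80 + 96 + 58 + 74 + ? → (3,5) = 410 − 308 = 102.
Using row 1: 92 + 104 + 68 + 80 + ? → (1,3) = 410 − 344 = 66.
Row 3 needs 410; the known cells sum to 346, so (3,1) = 64.
The remaining cell in column 1 is (2,1) = 410 − 312 = 98.
Using column 3: 66 + 78 + 94 + 100 + ? → (2,3) = 410 − 338 = 72.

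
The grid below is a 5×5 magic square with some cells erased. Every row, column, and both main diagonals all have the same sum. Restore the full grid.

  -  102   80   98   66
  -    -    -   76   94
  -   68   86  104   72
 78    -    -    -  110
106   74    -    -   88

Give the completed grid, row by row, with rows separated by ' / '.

84 102 80 98 66 / 62 90 108 76 94 / 100 68 86 104 72 / 78 96 64 82 110 / 106 74 92 70 88

Column 5 is already complete: 66 + 94 + 72 + 110 + 88 = 430, so that is the magic constant.
Row 1 must total 430; the given cells sum to 346, so (1,1) = 84.
From row 3, 430 − (68 + 86 + 104 + 72) gives (3,1) = 100.
From column 1, 430 − (84 + 100 + 78 + 106) gives (2,1) = 62.
Using anti-diagonal: 66 + 76 + 86 + 106 + ? → (4,2) = 430 − 334 = 96.
From column 2, 430 − (102 + 68 + 96 + 74) gives (2,2) = 90.
The remaining cell in main diagonal is (4,4) = 430 − 348 = 82.
Row 2: 62 + 90 + 76 + 94 + ? = 430, so (2,3) = 108.
Row 4 needs 430; the known cells sum to 366, so (4,3) = 64.
Using column 3: 80 + 108 + 86 + 64 + ? → (5,3) = 430 − 338 = 92.
From column 4, 430 − (98 + 76 + 104 + 82) gives (5,4) = 70.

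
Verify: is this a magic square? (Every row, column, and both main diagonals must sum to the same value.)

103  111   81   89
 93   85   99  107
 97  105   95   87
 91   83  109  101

Yes

Row 1: 103 + 111 + 81 + 89 = 384.
Row 2: 93 + 85 + 99 + 107 = 384.
Row 3: 97 + 105 + 95 + 87 = 384.
Row 4: 91 + 83 + 109 + 101 = 384.
Column 1: 103 + 93 + 97 + 91 = 384.
Column 2: 111 + 85 + 105 + 83 = 384.
Column 3: 81 + 99 + 95 + 109 = 384.
Column 4: 89 + 107 + 87 + 101 = 384.
Main diagonal: 103 + 85 + 95 + 101 = 384.
Anti-diagonal: 89 + 99 + 105 + 91 = 384.
All lines sum to 384.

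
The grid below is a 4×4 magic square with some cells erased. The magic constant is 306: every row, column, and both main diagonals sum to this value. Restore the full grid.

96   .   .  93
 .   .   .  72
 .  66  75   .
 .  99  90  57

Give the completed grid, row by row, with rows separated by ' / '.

96 63 54 93 / 69 78 87 72 / 81 66 75 84 / 60 99 90 57

Row 4: 99 + 90 + 57 + ? = 306, so (4,1) = 60.
From column 4, 306 − (93 + 72 + 57) gives (3,4) = 84.
From main diagonal, 306 − (96 + 75 + 57) gives (2,2) = 78.
Anti-diagonal must total 306; the given cells sum to 219, so (2,3) = 87.
Using row 2: 78 + 87 + 72 + ? → (2,1) = 306 − 237 = 69.
Row 3: 66 + 75 + 84 + ? = 306, so (3,1) = 81.
Column 2: 78 + 66 + 99 + ? = 306, so (1,2) = 63.
Column 3 needs 306; the known cells sum to 252, so (1,3) = 54.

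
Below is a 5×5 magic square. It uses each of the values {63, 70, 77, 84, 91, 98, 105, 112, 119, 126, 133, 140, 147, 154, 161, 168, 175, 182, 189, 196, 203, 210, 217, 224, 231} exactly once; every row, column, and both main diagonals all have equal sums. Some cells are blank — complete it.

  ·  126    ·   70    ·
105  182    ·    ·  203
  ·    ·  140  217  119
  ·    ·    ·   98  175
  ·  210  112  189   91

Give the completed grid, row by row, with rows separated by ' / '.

The 25 entries sum to 3675, so each line sums to 3675/5 = 735.
Using row 5: 210 + 112 + 189 + 91 + ? → (5,1) = 735 − 602 = 133.
Using column 4: 70 + 217 + 98 + 189 + ? → (2,4) = 735 − 574 = 161.
Column 5 must total 735; the given cells sum to 588, so (1,5) = 147.
The remaining cell in main diagonal is (1,1) = 735 − 511 = 224.
Anti-diagonal: 147 + 161 + 140 + 133 + ? = 735, so (4,2) = 154.
From row 1, 735 − (224 + 126 + 70 + 147) gives (1,3) = 168.
The remaining cell in row 2 is (2,3) = 735 − 651 = 84.
The remaining cell in column 2 is (3,2) = 735 − 672 = 63.
Column 3: 168 + 84 + 140 + 112 + ? = 735, so (4,3) = 231.
Row 3 needs 735; the known cells sum to 539, so (3,1) = 196.
The remaining cell in row 4 is (4,1) = 735 − 658 = 77.

224 126 168 70 147 / 105 182 84 161 203 / 196 63 140 217 119 / 77 154 231 98 175 / 133 210 112 189 91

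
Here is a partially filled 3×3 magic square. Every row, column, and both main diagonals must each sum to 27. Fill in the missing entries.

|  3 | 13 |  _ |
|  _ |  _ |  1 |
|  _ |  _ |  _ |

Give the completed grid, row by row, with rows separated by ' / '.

Row 1: 3 + 13 + ? = 27, so (1,3) = 11.
From column 3, 27 − (11 + 1) gives (3,3) = 15.
Using main diagonal: 3 + 15 + ? → (2,2) = 27 − 18 = 9.
Using anti-diagonal: 11 + 9 + ? → (3,1) = 27 − 20 = 7.
From row 2, 27 − (9 + 1) gives (2,1) = 17.
Row 3: 7 + 15 + ? = 27, so (3,2) = 5.

3 13 11 / 17 9 1 / 7 5 15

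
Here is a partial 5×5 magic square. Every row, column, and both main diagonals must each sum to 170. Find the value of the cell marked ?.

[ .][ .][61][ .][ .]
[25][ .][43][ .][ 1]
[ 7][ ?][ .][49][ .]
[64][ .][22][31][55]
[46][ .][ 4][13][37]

16

Row 4 needs 170; the known cells sum to 172, so (4,2) = -2.
Row 5 needs 170; the known cells sum to 100, so (5,2) = 70.
Column 1: 25 + 7 + 64 + 46 + ? = 170, so (1,1) = 28.
From column 3, 170 − (61 + 43 + 22 + 4) gives (3,3) = 40.
Main diagonal: 28 + 40 + 31 + 37 + ? = 170, so (2,2) = 34.
Row 2 must total 170; the given cells sum to 103, so (2,4) = 67.
Using column 4: 67 + 49 + 31 + 13 + ? → (1,4) = 170 − 160 = 10.
Anti-diagonal: 67 + 40 + (-2) + 46 + ? = 170, so (1,5) = 19.
Using row 1: 28 + 61 + 10 + 19 + ? → (1,2) = 170 − 118 = 52.
Column 2 needs 170; the known cells sum to 154, so (3,2) = 16.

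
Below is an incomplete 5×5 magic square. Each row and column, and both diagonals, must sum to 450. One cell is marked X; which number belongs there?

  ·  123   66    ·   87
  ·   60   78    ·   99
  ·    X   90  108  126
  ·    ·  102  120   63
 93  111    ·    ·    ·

72

The remaining cell in column 3 is (5,3) = 450 − 336 = 114.
Using column 5: 87 + 99 + 126 + 63 + ? → (5,5) = 450 − 375 = 75.
Using main diagonal: 60 + 90 + 120 + 75 + ? → (1,1) = 450 − 345 = 105.
Row 1: 105 + 123 + 66 + 87 + ? = 450, so (1,4) = 69.
Using row 5: 93 + 111 + 114 + 75 + ? → (5,4) = 450 − 393 = 57.
Column 4 needs 450; the known cells sum to 354, so (2,4) = 96.
Anti-diagonal must total 450; the given cells sum to 366, so (4,2) = 84.
From row 2, 450 − (60 + 78 + 96 + 99) gives (2,1) = 117.
From row 4, 450 − (84 + 102 + 120 + 63) gives (4,1) = 81.
Column 1 must total 450; the given cells sum to 396, so (3,1) = 54.
Column 2 needs 450; the known cells sum to 378, so (3,2) = 72.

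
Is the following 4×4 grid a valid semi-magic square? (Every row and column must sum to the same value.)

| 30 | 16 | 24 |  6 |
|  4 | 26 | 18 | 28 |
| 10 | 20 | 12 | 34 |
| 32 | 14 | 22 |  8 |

Row 1: 30 + 16 + 24 + 6 = 76.
Row 2: 4 + 26 + 18 + 28 = 76.
Row 3: 10 + 20 + 12 + 34 = 76.
Row 4: 32 + 14 + 22 + 8 = 76.
Column 1: 30 + 4 + 10 + 32 = 76.
Column 2: 16 + 26 + 20 + 14 = 76.
Column 3: 24 + 18 + 12 + 22 = 76.
Column 4: 6 + 28 + 34 + 8 = 76.
All lines sum to 76.

Yes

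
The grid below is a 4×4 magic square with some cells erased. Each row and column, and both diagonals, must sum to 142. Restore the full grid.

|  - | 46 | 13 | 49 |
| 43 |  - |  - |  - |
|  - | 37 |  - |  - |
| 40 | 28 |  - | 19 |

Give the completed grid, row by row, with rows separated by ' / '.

From row 1, 142 − (46 + 13 + 49) gives (1,1) = 34.
From row 4, 142 − (40 + 28 + 19) gives (4,3) = 55.
Column 1 needs 142; the known cells sum to 117, so (3,1) = 25.
Using column 2: 46 + 37 + 28 + ? → (2,2) = 142 − 111 = 31.
Using main diagonal: 34 + 31 + 19 + ? → (3,3) = 142 − 84 = 58.
Anti-diagonal: 49 + 37 + 40 + ? = 142, so (2,3) = 16.
Using row 2: 43 + 31 + 16 + ? → (2,4) = 142 − 90 = 52.
Row 3 needs 142; the known cells sum to 120, so (3,4) = 22.

34 46 13 49 / 43 31 16 52 / 25 37 58 22 / 40 28 55 19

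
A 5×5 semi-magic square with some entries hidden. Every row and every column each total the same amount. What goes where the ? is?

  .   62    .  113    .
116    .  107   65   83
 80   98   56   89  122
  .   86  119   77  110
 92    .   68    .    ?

59

Row 3 is complete and sums to 445; that is the magic constant.
The remaining cell in row 2 is (2,2) = 445 − 371 = 74.
The remaining cell in row 4 is (4,1) = 445 − 392 = 53.
The remaining cell in column 1 is (1,1) = 445 − 341 = 104.
Column 2: 62 + 74 + 98 + 86 + ? = 445, so (5,2) = 125.
From column 3, 445 − (107 + 56 + 119 + 68) gives (1,3) = 95.
Column 4 must total 445; the given cells sum to 344, so (5,4) = 101.
Using row 1: 104 + 62 + 95 + 113 + ? → (1,5) = 445 − 374 = 71.
Using row 5: 92 + 125 + 68 + 101 + ? → (5,5) = 445 − 386 = 59.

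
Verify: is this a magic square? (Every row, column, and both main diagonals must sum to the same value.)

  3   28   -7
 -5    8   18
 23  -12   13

No — column 2 sums to 24 but row 2 sums to 21.

Row 1: 3 + 28 + (-7) = 24.
Row 2: -5 + 8 + 18 = 21.
Row 3: 23 + (-12) + 13 = 24.
Column 1: 3 + (-5) + 23 = 21.
Column 2: 28 + 8 + (-12) = 24.
Column 3: -7 + 18 + 13 = 24.
Main diagonal: 3 + 8 + 13 = 24.
Anti-diagonal: -7 + 8 + 23 = 24.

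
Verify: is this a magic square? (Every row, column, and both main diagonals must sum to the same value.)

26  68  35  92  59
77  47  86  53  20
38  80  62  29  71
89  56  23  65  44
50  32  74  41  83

Row 1: 26 + 68 + 35 + 92 + 59 = 280.
Row 2: 77 + 47 + 86 + 53 + 20 = 283.
Row 3: 38 + 80 + 62 + 29 + 71 = 280.
Row 4: 89 + 56 + 23 + 65 + 44 = 277.
Row 5: 50 + 32 + 74 + 41 + 83 = 280.
Column 1: 26 + 77 + 38 + 89 + 50 = 280.
Column 2: 68 + 47 + 80 + 56 + 32 = 283.
Column 3: 35 + 86 + 62 + 23 + 74 = 280.
Column 4: 92 + 53 + 29 + 65 + 41 = 280.
Column 5: 59 + 20 + 71 + 44 + 83 = 277.
Main diagonal: 26 + 47 + 62 + 65 + 83 = 283.
Anti-diagonal: 59 + 53 + 62 + 56 + 50 = 280.

No — row 2 sums to 283 but anti-diagonal sums to 280.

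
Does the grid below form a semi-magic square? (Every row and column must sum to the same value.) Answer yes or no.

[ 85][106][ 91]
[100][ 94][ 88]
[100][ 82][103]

Row 1: 85 + 106 + 91 = 282.
Row 2: 100 + 94 + 88 = 282.
Row 3: 100 + 82 + 103 = 285.
Column 1: 85 + 100 + 100 = 285.
Column 2: 106 + 94 + 82 = 282.
Column 3: 91 + 88 + 103 = 282.

No — column 3 sums to 282 but column 1 sums to 285.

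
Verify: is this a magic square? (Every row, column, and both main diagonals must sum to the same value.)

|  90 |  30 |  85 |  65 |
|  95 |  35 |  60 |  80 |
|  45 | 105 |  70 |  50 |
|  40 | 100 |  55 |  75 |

Row 1: 90 + 30 + 85 + 65 = 270.
Row 2: 95 + 35 + 60 + 80 = 270.
Row 3: 45 + 105 + 70 + 50 = 270.
Row 4: 40 + 100 + 55 + 75 = 270.
Column 1: 90 + 95 + 45 + 40 = 270.
Column 2: 30 + 35 + 105 + 100 = 270.
Column 3: 85 + 60 + 70 + 55 = 270.
Column 4: 65 + 80 + 50 + 75 = 270.
Main diagonal: 90 + 35 + 70 + 75 = 270.
Anti-diagonal: 65 + 60 + 105 + 40 = 270.
All lines sum to 270.

Yes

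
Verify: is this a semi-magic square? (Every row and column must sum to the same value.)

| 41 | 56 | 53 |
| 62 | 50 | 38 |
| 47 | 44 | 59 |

Row 1: 41 + 56 + 53 = 150.
Row 2: 62 + 50 + 38 = 150.
Row 3: 47 + 44 + 59 = 150.
Column 1: 41 + 62 + 47 = 150.
Column 2: 56 + 50 + 44 = 150.
Column 3: 53 + 38 + 59 = 150.
All lines sum to 150.

Yes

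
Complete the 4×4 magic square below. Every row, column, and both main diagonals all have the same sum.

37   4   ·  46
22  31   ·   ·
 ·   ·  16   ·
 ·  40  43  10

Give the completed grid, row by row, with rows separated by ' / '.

37 4 7 46 / 22 31 28 13 / 34 19 16 25 / 1 40 43 10

Main diagonal is already complete: 37 + 31 + 16 + 10 = 94, so that is the magic constant.
Using row 1: 37 + 4 + 46 + ? → (1,3) = 94 − 87 = 7.
Row 4 needs 94; the known cells sum to 93, so (4,1) = 1.
Column 1 must total 94; the given cells sum to 60, so (3,1) = 34.
Column 2: 4 + 31 + 40 + ? = 94, so (3,2) = 19.
Using column 3: 7 + 16 + 43 + ? → (2,3) = 94 − 66 = 28.
Row 2 needs 94; the known cells sum to 81, so (2,4) = 13.
From row 3, 94 − (34 + 19 + 16) gives (3,4) = 25.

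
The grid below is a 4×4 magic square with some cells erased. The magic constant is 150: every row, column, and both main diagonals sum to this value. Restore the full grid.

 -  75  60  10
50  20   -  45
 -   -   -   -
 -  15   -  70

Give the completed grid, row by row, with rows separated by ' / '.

Row 1 must total 150; the given cells sum to 145, so (1,1) = 5.
Row 2: 50 + 20 + 45 + ? = 150, so (2,3) = 35.
Column 2 must total 150; the given cells sum to 110, so (3,2) = 40.
The remaining cell in column 4 is (3,4) = 150 − 125 = 25.
Main diagonal needs 150; the known cells sum to 95, so (3,3) = 55.
The remaining cell in anti-diagonal is (4,1) = 150 − 85 = 65.
Row 3 must total 150; the given cells sum to 120, so (3,1) = 30.
Using row 4: 65 + 15 + 70 + ? → (4,3) = 150 − 150 = 0.

5 75 60 10 / 50 20 35 45 / 30 40 55 25 / 65 15 0 70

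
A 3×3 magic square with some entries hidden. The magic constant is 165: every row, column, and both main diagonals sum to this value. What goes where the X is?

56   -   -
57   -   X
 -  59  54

Using row 3: 59 + 54 + ? → (3,1) = 165 − 113 = 52.
Main diagonal needs 165; the known cells sum to 110, so (2,2) = 55.
Anti-diagonal must total 165; the given cells sum to 107, so (1,3) = 58.
Row 1: 56 + 58 + ? = 165, so (1,2) = 51.
Row 2 must total 165; the given cells sum to 112, so (2,3) = 53.

53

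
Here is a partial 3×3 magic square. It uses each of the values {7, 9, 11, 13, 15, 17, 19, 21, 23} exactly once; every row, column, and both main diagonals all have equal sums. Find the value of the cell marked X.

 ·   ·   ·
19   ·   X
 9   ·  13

The 9 entries sum to 135, so each line sums to 135/3 = 45.
The remaining cell in row 3 is (3,2) = 45 − 22 = 23.
Column 1: 19 + 9 + ? = 45, so (1,1) = 17.
Using main diagonal: 17 + 13 + ? → (2,2) = 45 − 30 = 15.
Using anti-diagonal: 15 + 9 + ? → (1,3) = 45 − 24 = 21.
Using row 1: 17 + 21 + ? → (1,2) = 45 − 38 = 7.
Row 2: 19 + 15 + ? = 45, so (2,3) = 11.

11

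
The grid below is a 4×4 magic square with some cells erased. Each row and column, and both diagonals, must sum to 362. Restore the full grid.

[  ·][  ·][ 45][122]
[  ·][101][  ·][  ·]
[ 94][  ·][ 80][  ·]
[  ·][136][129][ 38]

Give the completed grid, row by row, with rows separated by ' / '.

The remaining cell in row 4 is (4,1) = 362 − 303 = 59.
Column 3 needs 362; the known cells sum to 254, so (2,3) = 108.
The remaining cell in main diagonal is (1,1) = 362 − 219 = 143.
Using anti-diagonal: 122 + 108 + 59 + ? → (3,2) = 362 − 289 = 73.
Row 1: 143 + 45 + 122 + ? = 362, so (1,2) = 52.
Row 3 must total 362; the given cells sum to 247, so (3,4) = 115.
Column 1: 143 + 94 + 59 + ? = 362, so (2,1) = 66.
Using column 4: 122 + 115 + 38 + ? → (2,4) = 362 − 275 = 87.

143 52 45 122 / 66 101 108 87 / 94 73 80 115 / 59 136 129 38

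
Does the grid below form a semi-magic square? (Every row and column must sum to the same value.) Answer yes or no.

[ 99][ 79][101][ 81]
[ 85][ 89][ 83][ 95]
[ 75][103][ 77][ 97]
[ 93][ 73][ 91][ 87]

No — column 2 sums to 344 but column 4 sums to 360.

Row 1: 99 + 79 + 101 + 81 = 360.
Row 2: 85 + 89 + 83 + 95 = 352.
Row 3: 75 + 103 + 77 + 97 = 352.
Row 4: 93 + 73 + 91 + 87 = 344.
Column 1: 99 + 85 + 75 + 93 = 352.
Column 2: 79 + 89 + 103 + 73 = 344.
Column 3: 101 + 83 + 77 + 91 = 352.
Column 4: 81 + 95 + 97 + 87 = 360.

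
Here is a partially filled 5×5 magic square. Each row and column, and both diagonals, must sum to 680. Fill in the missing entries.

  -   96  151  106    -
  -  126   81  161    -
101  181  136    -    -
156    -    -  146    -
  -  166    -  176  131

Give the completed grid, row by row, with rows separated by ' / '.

Column 2: 96 + 126 + 181 + 166 + ? = 680, so (4,2) = 111.
Column 4 must total 680; the given cells sum to 589, so (3,4) = 91.
The remaining cell in main diagonal is (1,1) = 680 − 539 = 141.
From row 1, 680 − (141 + 96 + 151 + 106) gives (1,5) = 186.
Row 3 needs 680; the known cells sum to 509, so (3,5) = 171.
Anti-diagonal: 186 + 161 + 136 + 111 + ? = 680, so (5,1) = 86.
From row 5, 680 − (86 + 166 + 176 + 131) gives (5,3) = 121.
From column 1, 680 − (141 + 101 + 156 + 86) gives (2,1) = 196.
The remaining cell in column 3 is (4,3) = 680 − 489 = 191.
Row 2 must total 680; the given cells sum to 564, so (2,5) = 116.
Row 4: 156 + 111 + 191 + 146 + ? = 680, so (4,5) = 76.

141 96 151 106 186 / 196 126 81 161 116 / 101 181 136 91 171 / 156 111 191 146 76 / 86 166 121 176 131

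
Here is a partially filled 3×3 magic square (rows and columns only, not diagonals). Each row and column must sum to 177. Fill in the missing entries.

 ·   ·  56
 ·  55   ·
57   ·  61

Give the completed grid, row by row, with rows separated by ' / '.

Row 3 needs 177; the known cells sum to 118, so (3,2) = 59.
Column 2: 55 + 59 + ? = 177, so (1,2) = 63.
From column 3, 177 − (56 + 61) gives (2,3) = 60.
Row 1 needs 177; the known cells sum to 119, so (1,1) = 58.
Using row 2: 55 + 60 + ? → (2,1) = 177 − 115 = 62.

58 63 56 / 62 55 60 / 57 59 61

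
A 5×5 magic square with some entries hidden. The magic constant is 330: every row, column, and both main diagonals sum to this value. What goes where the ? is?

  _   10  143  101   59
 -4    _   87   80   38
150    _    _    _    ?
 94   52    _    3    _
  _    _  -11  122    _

The remaining cell in row 1 is (1,1) = 330 − 313 = 17.
Row 2 needs 330; the known cells sum to 201, so (2,2) = 129.
From column 1, 330 − (17 + (-4) + 150 + 94) gives (5,1) = 73.
Column 4: 101 + 80 + 3 + 122 + ? = 330, so (3,4) = 24.
Using anti-diagonal: 59 + 80 + 52 + 73 + ? → (3,3) = 330 − 264 = 66.
From column 3, 330 − (143 + 87 + 66 + (-11)) gives (4,3) = 45.
From main diagonal, 330 − (17 + 129 + 66 + 3) gives (5,5) = 115.
Row 4 must total 330; the given cells sum to 194, so (4,5) = 136.
Row 5 needs 330; the known cells sum to 299, so (5,2) = 31.
From column 2, 330 − (10 + 129 + 52 + 31) gives (3,2) = 108.
The remaining cell in column 5 is (3,5) = 330 − 348 = -18.

-18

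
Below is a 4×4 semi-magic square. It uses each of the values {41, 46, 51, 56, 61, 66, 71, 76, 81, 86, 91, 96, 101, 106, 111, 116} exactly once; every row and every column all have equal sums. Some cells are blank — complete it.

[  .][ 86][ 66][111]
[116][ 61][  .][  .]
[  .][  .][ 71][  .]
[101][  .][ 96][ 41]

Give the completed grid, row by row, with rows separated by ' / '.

51 86 66 111 / 116 61 81 56 / 46 91 71 106 / 101 76 96 41

The 16 entries sum to 1256, so each line sums to 1256/4 = 314.
Using row 1: 86 + 66 + 111 + ? → (1,1) = 314 − 263 = 51.
From row 4, 314 − (101 + 96 + 41) gives (4,2) = 76.
From column 1, 314 − (51 + 116 + 101) gives (3,1) = 46.
The remaining cell in column 2 is (3,2) = 314 − 223 = 91.
Column 3 must total 314; the given cells sum to 233, so (2,3) = 81.
The remaining cell in row 2 is (2,4) = 314 − 258 = 56.
Using row 3: 46 + 91 + 71 + ? → (3,4) = 314 − 208 = 106.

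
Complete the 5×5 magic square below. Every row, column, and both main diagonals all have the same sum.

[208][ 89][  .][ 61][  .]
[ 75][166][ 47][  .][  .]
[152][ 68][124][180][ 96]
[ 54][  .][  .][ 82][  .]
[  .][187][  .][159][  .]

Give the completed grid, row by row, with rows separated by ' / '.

Row 3 is already complete: 152 + 68 + 124 + 180 + 96 = 620, so that is the magic constant.
Column 1 needs 620; the known cells sum to 489, so (5,1) = 131.
Column 2 needs 620; the known cells sum to 510, so (4,2) = 110.
The remaining cell in column 4 is (2,4) = 620 − 482 = 138.
From main diagonal, 620 − (208 + 166 + 124 + 82) gives (5,5) = 40.
The remaining cell in anti-diagonal is (1,5) = 620 − 503 = 117.
Row 1 needs 620; the known cells sum to 475, so (1,3) = 145.
Using row 2: 75 + 166 + 47 + 138 + ? → (2,5) = 620 − 426 = 194.
Row 5: 131 + 187 + 159 + 40 + ? = 620, so (5,3) = 103.
Column 3 needs 620; the known cells sum to 419, so (4,3) = 201.
The remaining cell in column 5 is (4,5) = 620 − 447 = 173.

208 89 145 61 117 / 75 166 47 138 194 / 152 68 124 180 96 / 54 110 201 82 173 / 131 187 103 159 40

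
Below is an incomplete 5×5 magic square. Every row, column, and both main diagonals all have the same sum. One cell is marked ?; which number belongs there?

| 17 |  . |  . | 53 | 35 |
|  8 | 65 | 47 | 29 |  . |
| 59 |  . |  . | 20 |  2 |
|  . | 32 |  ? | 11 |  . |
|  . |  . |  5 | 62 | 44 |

14

Column 4 is complete and sums to 175; that is the magic constant.
From row 2, 175 − (8 + 65 + 47 + 29) gives (2,5) = 26.
Column 5 must total 175; the given cells sum to 107, so (4,5) = 68.
Main diagonal: 17 + 65 + 11 + 44 + ? = 175, so (3,3) = 38.
Anti-diagonal needs 175; the known cells sum to 134, so (5,1) = 41.
Using row 3: 59 + 38 + 20 + 2 + ? → (3,2) = 175 − 119 = 56.
Row 5: 41 + 5 + 62 + 44 + ? = 175, so (5,2) = 23.
The remaining cell in column 1 is (4,1) = 175 − 125 = 50.
Using column 2: 65 + 56 + 32 + 23 + ? → (1,2) = 175 − 176 = -1.
Row 1 must total 175; the given cells sum to 104, so (1,3) = 71.
Row 4 must total 175; the given cells sum to 161, so (4,3) = 14.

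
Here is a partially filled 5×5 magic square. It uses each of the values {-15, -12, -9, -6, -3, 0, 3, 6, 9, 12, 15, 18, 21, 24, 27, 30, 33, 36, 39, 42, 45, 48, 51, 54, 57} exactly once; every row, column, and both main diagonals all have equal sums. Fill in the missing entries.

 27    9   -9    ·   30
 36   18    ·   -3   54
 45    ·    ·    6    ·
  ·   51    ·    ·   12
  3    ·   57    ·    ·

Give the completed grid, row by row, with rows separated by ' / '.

27 9 -9 48 30 / 36 18 0 -3 54 / 45 42 24 6 -12 / -6 51 33 15 12 / 3 -15 57 39 21

The 25 entries sum to 525, so each line sums to 525/5 = 105.
Row 1: 27 + 9 + (-9) + 30 + ? = 105, so (1,4) = 48.
The remaining cell in row 2 is (2,3) = 105 − 105 = 0.
Column 1 must total 105; the given cells sum to 111, so (4,1) = -6.
Anti-diagonal: 30 + (-3) + 51 + 3 + ? = 105, so (3,3) = 24.
Column 3: -9 + 0 + 24 + 57 + ? = 105, so (4,3) = 33.
The remaining cell in row 4 is (4,4) = 105 − 90 = 15.
Using column 4: 48 + (-3) + 6 + 15 + ? → (5,4) = 105 − 66 = 39.
Using main diagonal: 27 + 18 + 24 + 15 + ? → (5,5) = 105 − 84 = 21.
Row 5 needs 105; the known cells sum to 120, so (5,2) = -15.
The remaining cell in column 2 is (3,2) = 105 − 63 = 42.
Column 5: 30 + 54 + 12 + 21 + ? = 105, so (3,5) = -12.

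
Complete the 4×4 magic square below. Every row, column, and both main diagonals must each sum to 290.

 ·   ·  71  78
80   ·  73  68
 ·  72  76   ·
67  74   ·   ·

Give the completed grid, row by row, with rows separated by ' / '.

Row 2: 80 + 73 + 68 + ? = 290, so (2,2) = 69.
From column 2, 290 − (69 + 72 + 74) gives (1,2) = 75.
The remaining cell in column 3 is (4,3) = 290 − 220 = 70.
The remaining cell in row 1 is (1,1) = 290 − 224 = 66.
Row 4 must total 290; the given cells sum to 211, so (4,4) = 79.
Using column 1: 66 + 80 + 67 + ? → (3,1) = 290 − 213 = 77.
Column 4 must total 290; the given cells sum to 225, so (3,4) = 65.

66 75 71 78 / 80 69 73 68 / 77 72 76 65 / 67 74 70 79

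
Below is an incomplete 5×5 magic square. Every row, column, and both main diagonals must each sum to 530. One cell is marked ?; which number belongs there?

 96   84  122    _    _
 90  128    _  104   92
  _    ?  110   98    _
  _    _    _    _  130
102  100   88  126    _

Row 2 must total 530; the given cells sum to 414, so (2,3) = 116.
From row 5, 530 − (102 + 100 + 88 + 126) gives (5,5) = 114.
Column 3 needs 530; the known cells sum to 436, so (4,3) = 94.
The remaining cell in main diagonal is (4,4) = 530 − 448 = 82.
The remaining cell in column 4 is (1,4) = 530 − 410 = 120.
Row 1 must total 530; the given cells sum to 422, so (1,5) = 108.
The remaining cell in column 5 is (3,5) = 530 − 444 = 86.
Anti-diagonal must total 530; the given cells sum to 424, so (4,2) = 106.
Row 4: 106 + 94 + 82 + 130 + ? = 530, so (4,1) = 118.
The remaining cell in column 1 is (3,1) = 530 − 406 = 124.
Column 2: 84 + 128 + 106 + 100 + ? = 530, so (3,2) = 112.

112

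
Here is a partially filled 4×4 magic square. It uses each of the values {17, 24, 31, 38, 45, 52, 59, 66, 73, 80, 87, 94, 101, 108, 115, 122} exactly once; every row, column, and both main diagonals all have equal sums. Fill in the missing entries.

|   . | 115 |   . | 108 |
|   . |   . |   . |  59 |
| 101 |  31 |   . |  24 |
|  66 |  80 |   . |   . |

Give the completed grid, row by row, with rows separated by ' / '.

The 16 entries sum to 1112, so each line sums to 1112/4 = 278.
From row 3, 278 − (101 + 31 + 24) gives (3,3) = 122.
Column 2 needs 278; the known cells sum to 226, so (2,2) = 52.
From column 4, 278 − (108 + 59 + 24) gives (4,4) = 87.
Main diagonal needs 278; the known cells sum to 261, so (1,1) = 17.
Using anti-diagonal: 108 + 31 + 66 + ? → (2,3) = 278 − 205 = 73.
Using row 1: 17 + 115 + 108 + ? → (1,3) = 278 − 240 = 38.
Using row 2: 52 + 73 + 59 + ? → (2,1) = 278 − 184 = 94.
Row 4 needs 278; the known cells sum to 233, so (4,3) = 45.

17 115 38 108 / 94 52 73 59 / 101 31 122 24 / 66 80 45 87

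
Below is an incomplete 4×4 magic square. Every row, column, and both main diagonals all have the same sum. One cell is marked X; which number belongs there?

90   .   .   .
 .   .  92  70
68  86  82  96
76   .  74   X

88

Row 3 is complete and sums to 332; that is the magic constant.
From column 1, 332 − (90 + 68 + 76) gives (2,1) = 98.
Column 3: 92 + 82 + 74 + ? = 332, so (1,3) = 84.
The remaining cell in anti-diagonal is (1,4) = 332 − 254 = 78.
The remaining cell in row 1 is (1,2) = 332 − 252 = 80.
The remaining cell in row 2 is (2,2) = 332 − 260 = 72.
Column 2 needs 332; the known cells sum to 238, so (4,2) = 94.
The remaining cell in column 4 is (4,4) = 332 − 244 = 88.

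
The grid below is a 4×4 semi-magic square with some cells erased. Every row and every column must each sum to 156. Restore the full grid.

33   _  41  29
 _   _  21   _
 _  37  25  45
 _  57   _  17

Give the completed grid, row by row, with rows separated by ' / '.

From row 1, 156 − (33 + 41 + 29) gives (1,2) = 53.
Row 3 needs 156; the known cells sum to 107, so (3,1) = 49.
From column 2, 156 − (53 + 37 + 57) gives (2,2) = 9.
Column 3 must total 156; the given cells sum to 87, so (4,3) = 69.
Using column 4: 29 + 45 + 17 + ? → (2,4) = 156 − 91 = 65.
From row 2, 156 − (9 + 21 + 65) gives (2,1) = 61.
Using row 4: 57 + 69 + 17 + ? → (4,1) = 156 − 143 = 13.

33 53 41 29 / 61 9 21 65 / 49 37 25 45 / 13 57 69 17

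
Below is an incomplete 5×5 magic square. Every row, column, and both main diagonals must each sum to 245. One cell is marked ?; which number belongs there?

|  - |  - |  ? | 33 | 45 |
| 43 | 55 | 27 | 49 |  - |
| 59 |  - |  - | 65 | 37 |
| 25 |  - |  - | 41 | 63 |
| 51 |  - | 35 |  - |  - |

Row 2 must total 245; the given cells sum to 174, so (2,5) = 71.
Column 1 needs 245; the known cells sum to 178, so (1,1) = 67.
Using column 4: 33 + 49 + 65 + 41 + ? → (5,4) = 245 − 188 = 57.
From column 5, 245 − (45 + 71 + 37 + 63) gives (5,5) = 29.
The remaining cell in main diagonal is (3,3) = 245 − 192 = 53.
Anti-diagonal: 45 + 49 + 53 + 51 + ? = 245, so (4,2) = 47.
Using row 3: 59 + 53 + 65 + 37 + ? → (3,2) = 245 − 214 = 31.
Row 4 needs 245; the known cells sum to 176, so (4,3) = 69.
Using row 5: 51 + 35 + 57 + 29 + ? → (5,2) = 245 − 172 = 73.
Column 2 needs 245; the known cells sum to 206, so (1,2) = 39.
Using column 3: 27 + 53 + 69 + 35 + ? → (1,3) = 245 − 184 = 61.

61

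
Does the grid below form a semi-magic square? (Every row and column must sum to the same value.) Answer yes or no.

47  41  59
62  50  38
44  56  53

Row 1: 47 + 41 + 59 = 147.
Row 2: 62 + 50 + 38 = 150.
Row 3: 44 + 56 + 53 = 153.
Column 1: 47 + 62 + 44 = 153.
Column 2: 41 + 50 + 56 = 147.
Column 3: 59 + 38 + 53 = 150.

No — row 1 sums to 147 but row 2 sums to 150.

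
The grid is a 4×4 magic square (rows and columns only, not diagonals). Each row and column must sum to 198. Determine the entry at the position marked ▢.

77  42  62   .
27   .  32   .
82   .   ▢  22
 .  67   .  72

Using row 1: 77 + 42 + 62 + ? → (1,4) = 198 − 181 = 17.
Column 1 must total 198; the given cells sum to 186, so (4,1) = 12.
Column 4 must total 198; the given cells sum to 111, so (2,4) = 87.
From row 2, 198 − (27 + 32 + 87) gives (2,2) = 52.
Row 4 must total 198; the given cells sum to 151, so (4,3) = 47.
Column 2 must total 198; the given cells sum to 161, so (3,2) = 37.
Column 3: 62 + 32 + 47 + ? = 198, so (3,3) = 57.

57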